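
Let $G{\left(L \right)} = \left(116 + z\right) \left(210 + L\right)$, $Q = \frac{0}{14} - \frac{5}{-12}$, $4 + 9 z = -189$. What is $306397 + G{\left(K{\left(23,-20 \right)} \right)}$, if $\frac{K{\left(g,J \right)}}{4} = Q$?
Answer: $\frac{8813104}{27} \approx 3.2641 \cdot 10^{5}$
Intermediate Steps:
$z = - \frac{193}{9}$ ($z = - \frac{4}{9} + \frac{1}{9} \left(-189\right) = - \frac{4}{9} - 21 = - \frac{193}{9} \approx -21.444$)
$Q = \frac{5}{12}$ ($Q = 0 \cdot \frac{1}{14} - - \frac{5}{12} = 0 + \frac{5}{12} = \frac{5}{12} \approx 0.41667$)
$K{\left(g,J \right)} = \frac{5}{3}$ ($K{\left(g,J \right)} = 4 \cdot \frac{5}{12} = \frac{5}{3}$)
$G{\left(L \right)} = \frac{59570}{3} + \frac{851 L}{9}$ ($G{\left(L \right)} = \left(116 - \frac{193}{9}\right) \left(210 + L\right) = \frac{851 \left(210 + L\right)}{9} = \frac{59570}{3} + \frac{851 L}{9}$)
$306397 + G{\left(K{\left(23,-20 \right)} \right)} = 306397 + \left(\frac{59570}{3} + \frac{851}{9} \cdot \frac{5}{3}\right) = 306397 + \left(\frac{59570}{3} + \frac{4255}{27}\right) = 306397 + \frac{540385}{27} = \frac{8813104}{27}$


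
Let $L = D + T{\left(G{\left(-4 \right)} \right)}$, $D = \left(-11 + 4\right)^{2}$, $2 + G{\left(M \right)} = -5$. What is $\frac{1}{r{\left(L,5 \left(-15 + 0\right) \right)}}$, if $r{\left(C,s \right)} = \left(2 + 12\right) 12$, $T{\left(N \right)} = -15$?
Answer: $\frac{1}{168} \approx 0.0059524$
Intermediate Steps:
$G{\left(M \right)} = -7$ ($G{\left(M \right)} = -2 - 5 = -7$)
$D = 49$ ($D = \left(-7\right)^{2} = 49$)
$L = 34$ ($L = 49 - 15 = 34$)
$r{\left(C,s \right)} = 168$ ($r{\left(C,s \right)} = 14 \cdot 12 = 168$)
$\frac{1}{r{\left(L,5 \left(-15 + 0\right) \right)}} = \frac{1}{168}$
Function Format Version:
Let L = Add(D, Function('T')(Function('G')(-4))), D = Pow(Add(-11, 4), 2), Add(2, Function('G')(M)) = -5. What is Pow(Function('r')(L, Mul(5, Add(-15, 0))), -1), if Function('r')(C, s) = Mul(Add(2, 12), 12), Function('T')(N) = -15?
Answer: Rational(1, 168) ≈ 0.0059524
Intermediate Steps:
Function('G')(M) = -7 (Function('G')(M) = Add(-2, -5) = -7)
D = 49 (D = Pow(-7, 2) = 49)
L = 34 (L = Add(49, -15) = 34)
Function('r')(C, s) = 168 (Function('r')(C, s) = Mul(14, 12) = 168)
Pow(Function('r')(L, Mul(5, Add(-15, 0))), -1) = Pow(168, -1) = Rational(1, 168)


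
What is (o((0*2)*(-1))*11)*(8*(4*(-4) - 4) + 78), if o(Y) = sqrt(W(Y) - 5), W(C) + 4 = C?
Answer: -2706*I ≈ -2706.0*I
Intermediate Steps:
W(C) = -4 + C
o(Y) = sqrt(-9 + Y) (o(Y) = sqrt((-4 + Y) - 5) = sqrt(-9 + Y))
(o((0*2)*(-1))*11)*(8*(4*(-4) - 4) + 78) = (sqrt(-9 + (0*2)*(-1))*11)*(8*(4*(-4) - 4) + 78) = (sqrt(-9 + 0*(-1))*11)*(8*(-16 - 4) + 78) = (sqrt(-9 + 0)*11)*(8*(-20) + 78) = (sqrt(-9)*11)*(-160 + 78) = ((3*I)*11)*(-82) = (33*I)*(-82) = -2706*I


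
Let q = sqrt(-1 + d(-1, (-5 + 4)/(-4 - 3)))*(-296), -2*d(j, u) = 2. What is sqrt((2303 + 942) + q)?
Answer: sqrt(3245 - 296*I*sqrt(2)) ≈ 57.083 - 3.6667*I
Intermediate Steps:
d(j, u) = -1 (d(j, u) = -1/2*2 = -1)
q = -296*I*sqrt(2) (q = sqrt(-1 - 1)*(-296) = sqrt(-2)*(-296) = (I*sqrt(2))*(-296) = -296*I*sqrt(2) ≈ -418.61*I)
sqrt((2303 + 942) + q) = sqrt((2303 + 942) - 296*I*sqrt(2)) = sqrt(3245 - 296*I*sqrt(2))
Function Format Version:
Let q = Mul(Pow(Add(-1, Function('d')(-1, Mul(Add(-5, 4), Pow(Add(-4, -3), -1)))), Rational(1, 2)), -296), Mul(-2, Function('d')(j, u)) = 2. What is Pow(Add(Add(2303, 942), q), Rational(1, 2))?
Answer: Pow(Add(3245, Mul(-296, I, Pow(2, Rational(1, 2)))), Rational(1, 2)) ≈ Add(57.083, Mul(-3.6667, I))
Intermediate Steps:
Function('d')(j, u) = -1 (Function('d')(j, u) = Mul(Rational(-1, 2), 2) = -1)
q = Mul(-296, I, Pow(2, Rational(1, 2))) (q = Mul(Pow(Add(-1, -1), Rational(1, 2)), -296) = Mul(Pow(-2, Rational(1, 2)), -296) = Mul(Mul(I, Pow(2, Rational(1, 2))), -296) = Mul(-296, I, Pow(2, Rational(1, 2))) ≈ Mul(-418.61, I))
Pow(Add(Add(2303, 942), q), Rational(1, 2)) = Pow(Add(Add(2303, 942), Mul(-296, I, Pow(2, Rational(1, 2)))), Rational(1, 2)) = Pow(Add(3245, Mul(-296, I, Pow(2, Rational(1, 2)))), Rational(1, 2))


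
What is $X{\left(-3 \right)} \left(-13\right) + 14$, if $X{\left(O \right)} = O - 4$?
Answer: $105$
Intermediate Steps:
$X{\left(O \right)} = -4 + O$
$X{\left(-3 \right)} \left(-13\right) + 14 = \left(-4 - 3\right) \left(-13\right) + 14 = \left(-7\right) \left(-13\right) + 14 = 91 + 14 = 105$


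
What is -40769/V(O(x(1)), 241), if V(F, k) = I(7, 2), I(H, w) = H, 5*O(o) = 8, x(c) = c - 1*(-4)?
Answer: -40769/7 ≈ -5824.1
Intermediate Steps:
x(c) = 4 + c (x(c) = c + 4 = 4 + c)
O(o) = 8/5 (O(o) = (1/5)*8 = 8/5)
V(F, k) = 7
-40769/V(O(x(1)), 241) = -40769/7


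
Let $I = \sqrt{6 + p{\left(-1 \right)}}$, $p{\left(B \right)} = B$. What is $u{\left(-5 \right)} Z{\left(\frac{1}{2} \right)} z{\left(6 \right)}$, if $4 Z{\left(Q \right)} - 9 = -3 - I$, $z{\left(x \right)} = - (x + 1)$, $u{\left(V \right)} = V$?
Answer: $\frac{105}{2} - \frac{35 \sqrt{5}}{4} \approx 32.934$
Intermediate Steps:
$z{\left(x \right)} = -1 - x$ ($z{\left(x \right)} = - (1 + x) = -1 - x$)
$I = \sqrt{5}$ ($I = \sqrt{6 - 1} = \sqrt{5} \approx 2.2361$)
$Z{\left(Q \right)} = \frac{3}{2} - \frac{\sqrt{5}}{4}$ ($Z{\left(Q \right)} = \frac{9}{4} + \frac{-3 - \sqrt{5}}{4} = \frac{9}{4} - \left(\frac{3}{4} + \frac{\sqrt{5}}{4}\right) = \frac{3}{2} - \frac{\sqrt{5}}{4}$)
$u{\left(-5 \right)} Z{\left(\frac{1}{2} \right)} z{\left(6 \right)} = - 5 \left(\frac{3}{2} - \frac{\sqrt{5}}{4}\right) \left(-1 - 6\right) = \left(- \frac{15}{2} + \frac{5 \sqrt{5}}{4}\right) \left(-1 - 6\right) = \left(- \frac{15}{2} + \frac{5 \sqrt{5}}{4}\right) \left(-7\right) = \frac{105}{2} - \frac{35 \sqrt{5}}{4}$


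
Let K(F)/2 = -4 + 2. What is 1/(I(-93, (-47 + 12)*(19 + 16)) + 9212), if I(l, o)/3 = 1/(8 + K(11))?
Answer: 4/36851 ≈ 0.00010855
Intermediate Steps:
K(F) = -4 (K(F) = 2*(-4 + 2) = 2*(-2) = -4)
I(l, o) = ¾ (I(l, o) = 3/(8 - 4) = 3/4 = 3*(¼) = ¾)
1/(I(-93, (-47 + 12)*(19 + 16)) + 9212) = 1/(¾ + 9212) = 1/(36851/4) = 4/36851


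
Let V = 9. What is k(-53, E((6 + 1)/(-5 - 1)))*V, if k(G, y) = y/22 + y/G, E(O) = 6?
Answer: 837/583 ≈ 1.4357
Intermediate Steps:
k(G, y) = y/22 + y/G (k(G, y) = y*(1/22) + y/G = y/22 + y/G)
k(-53, E((6 + 1)/(-5 - 1)))*V = ((1/22)*6 + 6/(-53))*9 = (3/11 + 6*(-1/53))*9 = (3/11 - 6/53)*9 = (93/583)*9 = 837/583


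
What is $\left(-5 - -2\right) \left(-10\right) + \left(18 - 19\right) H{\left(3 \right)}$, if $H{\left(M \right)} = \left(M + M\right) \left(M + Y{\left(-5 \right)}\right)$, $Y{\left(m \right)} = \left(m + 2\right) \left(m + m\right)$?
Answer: $-168$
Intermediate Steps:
$Y{\left(m \right)} = 2 m \left(2 + m\right)$ ($Y{\left(m \right)} = \left(2 + m\right) 2 m = 2 m \left(2 + m\right)$)
$H{\left(M \right)} = 2 M \left(30 + M\right)$ ($H{\left(M \right)} = \left(M + M\right) \left(M + 2 \left(-5\right) \left(2 - 5\right)\right) = 2 M \left(M + 2 \left(-5\right) \left(-3\right)\right) = 2 M \left(M + 30\right) = 2 M \left(30 + M\right)$)
$\left(-5 - -2\right) \left(-10\right) + \left(18 - 19\right) H{\left(3 \right)} = \left(-5 - -2\right) \left(-10\right) + \left(18 - 19\right) 2 \cdot 3 \left(30 + 3\right) = \left(-5 + 2\right) \left(-10\right) - 2 \cdot 3 \cdot 33 = \left(-3\right) \left(-10\right) - 198 = 30 - 198 = -168$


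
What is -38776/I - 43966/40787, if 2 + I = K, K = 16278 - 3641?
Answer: -2137067122/515343745 ≈ -4.1469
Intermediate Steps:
K = 12637
I = 12635 (I = -2 + 12637 = 12635)
-38776/I - 43966/40787 = -38776/12635 - 43966/40787 = -2137067122/515343745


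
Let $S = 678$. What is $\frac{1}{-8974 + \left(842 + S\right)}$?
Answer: $- \frac{1}{7454} \approx -0.00013416$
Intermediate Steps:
$\frac{1}{-8974 + \left(842 + S\right)} = \frac{1}{-8974 + \left(842 + 678\right)} = \frac{1}{-8974 + 1520} = \frac{1}{-7454} = - \frac{1}{7454}$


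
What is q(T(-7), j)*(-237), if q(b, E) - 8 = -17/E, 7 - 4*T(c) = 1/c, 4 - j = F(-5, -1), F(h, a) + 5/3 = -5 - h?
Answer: -1185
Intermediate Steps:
F(h, a) = -20/3 - h (F(h, a) = -5/3 + (-5 - h) = -20/3 - h)
j = 17/3 (j = 4 - (-20/3 - 1*(-5)) = 4 - (-20/3 + 5) = 4 - 1*(-5/3) = 4 + 5/3 = 17/3 ≈ 5.6667)
T(c) = 7/4 - 1/(4*c)
q(b, E) = 8 - 17/E
q(T(-7), j)*(-237) = (8 - 17/17/3)*(-237) = (8 - 17*3/17)*(-237) = (8 - 3)*(-237) = 5*(-237) = -1185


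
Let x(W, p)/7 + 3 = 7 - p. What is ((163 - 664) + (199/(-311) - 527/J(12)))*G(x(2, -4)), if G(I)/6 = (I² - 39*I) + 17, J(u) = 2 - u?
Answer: -4058762121/1555 ≈ -2.6101e+6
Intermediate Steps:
x(W, p) = 28 - 7*p (x(W, p) = -21 + 7*(7 - p) = -21 + (49 - 7*p) = 28 - 7*p)
G(I) = 102 - 234*I + 6*I² (G(I) = 6*((I² - 39*I) + 17) = 6*(17 + I² - 39*I) = 102 - 234*I + 6*I²)
((163 - 664) + (199/(-311) - 527/J(12)))*G(x(2, -4)) = ((163 - 664) + (199/(-311) - 527/(2 - 1*12)))*(102 - 234*(28 - 7*(-4)) + 6*(28 - 7*(-4))²) = (-501 + (199*(-1/311) - 527/(2 - 12)))*(102 - 234*(28 + 28) + 6*(28 + 28)²) = (-501 + (-199/311 - 527/(-10)))*(102 - 234*56 + 6*56²) = (-501 + (-199/311 - 527*(-⅒)))*(102 - 13104 + 6*3136) = (-501 + (-199/311 + 527/10))*(102 - 13104 + 18816) = (-501 + 161907/3110)*5814 = -1396203/3110*5814 = -4058762121/1555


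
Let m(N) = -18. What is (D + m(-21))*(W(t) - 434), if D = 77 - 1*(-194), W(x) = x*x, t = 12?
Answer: -73370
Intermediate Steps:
W(x) = x²
D = 271 (D = 77 + 194 = 271)
(D + m(-21))*(W(t) - 434) = (271 - 18)*(12² - 434) = 253*(144 - 434) = 253*(-290) = -73370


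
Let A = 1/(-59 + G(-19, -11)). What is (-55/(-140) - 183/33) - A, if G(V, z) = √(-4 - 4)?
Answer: -5518871/1074612 + 2*I*√2/3489 ≈ -5.1357 + 0.00081067*I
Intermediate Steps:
G(V, z) = 2*I*√2 (G(V, z) = √(-8) = 2*I*√2)
A = 1/(-59 + 2*I*√2) ≈ -0.01691 - 0.00081067*I
(-55/(-140) - 183/33) - A = (-55/(-140) - 183/33) - (-59/3489 - 2*I*√2/3489) = (-55*(-1/140) - 183*1/33) + (59/3489 + 2*I*√2/3489) = (11/28 - 61/11) + (59/3489 + 2*I*√2/3489) = -1587/308 + (59/3489 + 2*I*√2/3489) = -5518871/1074612 + 2*I*√2/3489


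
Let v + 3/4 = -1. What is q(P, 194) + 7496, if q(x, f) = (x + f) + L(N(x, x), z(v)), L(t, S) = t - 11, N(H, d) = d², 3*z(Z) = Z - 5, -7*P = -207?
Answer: 420569/49 ≈ 8583.0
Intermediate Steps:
P = 207/7 (P = -⅐*(-207) = 207/7 ≈ 29.571)
v = -7/4 (v = -¾ - 1 = -7/4 ≈ -1.7500)
z(Z) = -5/3 + Z/3 (z(Z) = (Z - 5)/3 = (-5 + Z)/3 = -5/3 + Z/3)
L(t, S) = -11 + t
q(x, f) = -11 + f + x + x² (q(x, f) = (x + f) + (-11 + x²) = (f + x) + (-11 + x²) = -11 + f + x + x²)
q(P, 194) + 7496 = (-11 + 194 + 207/7 + (207/7)²) + 7496 = (-11 + 194 + 207/7 + 42849/49) + 7496 = 53265/49 + 7496 = 420569/49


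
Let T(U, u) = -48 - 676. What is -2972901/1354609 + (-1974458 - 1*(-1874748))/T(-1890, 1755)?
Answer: 66457841533/490368458 ≈ 135.53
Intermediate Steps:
T(U, u) = -724
-2972901/1354609 + (-1974458 - 1*(-1874748))/T(-1890, 1755) = -2972901/1354609 + (-1974458 - 1*(-1874748))/(-724) = -2972901*1/1354609 + (-1974458 + 1874748)*(-1/724) = -2972901/1354609 - 99710*(-1/724) = -2972901/1354609 + 49855/362 = 66457841533/490368458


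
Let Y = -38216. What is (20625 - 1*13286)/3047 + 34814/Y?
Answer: 87194483/58222076 ≈ 1.4976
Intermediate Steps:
(20625 - 1*13286)/3047 + 34814/Y = (20625 - 1*13286)/3047 + 34814/(-38216) = (20625 - 13286)*(1/3047) + 34814*(-1/38216) = 7339*(1/3047) - 17407/19108 = 7339/3047 - 17407/19108 = 87194483/58222076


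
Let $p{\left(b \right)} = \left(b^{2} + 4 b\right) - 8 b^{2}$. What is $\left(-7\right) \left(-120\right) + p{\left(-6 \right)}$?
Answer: $564$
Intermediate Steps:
$p{\left(b \right)} = - 7 b^{2} + 4 b$
$\left(-7\right) \left(-120\right) + p{\left(-6 \right)} = \left(-7\right) \left(-120\right) - 6 \left(4 - -42\right) = 840 - 6 \left(4 + 42\right) = 840 - 276 = 564$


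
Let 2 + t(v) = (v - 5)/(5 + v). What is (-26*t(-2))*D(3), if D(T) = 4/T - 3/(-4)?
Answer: 4225/18 ≈ 234.72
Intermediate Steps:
D(T) = 3/4 + 4/T (D(T) = 4/T - 3*(-1/4) = 4/T + 3/4 = 3/4 + 4/T)
t(v) = -2 + (-5 + v)/(5 + v) (t(v) = -2 + (v - 5)/(5 + v) = -2 + (-5 + v)/(5 + v))
(-26*t(-2))*D(3) = (-26*(-15 - 1*(-2))/(5 - 2))*(3/4 + 4/3) = (-26*(-15 + 2)/3)*(3/4 + 4*(1/3)) = (-26*(-13)/3)*(3/4 + 4/3) = -26*(-13/3)*(25/12) = (338/3)*(25/12) = 4225/18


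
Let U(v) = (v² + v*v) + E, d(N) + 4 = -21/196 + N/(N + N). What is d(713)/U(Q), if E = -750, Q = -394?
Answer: -101/8672216 ≈ -1.1646e-5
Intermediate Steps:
d(N) = -101/28 (d(N) = -4 + (-21/196 + N/(N + N)) = -4 + (-21*1/196 + N/((2*N))) = -4 + (-3/28 + N*(1/(2*N))) = -4 + (-3/28 + ½) = -4 + 11/28 = -101/28)
U(v) = -750 + 2*v² (U(v) = (v² + v*v) - 750 = (v² + v²) - 750 = 2*v² - 750 = -750 + 2*v²)
d(713)/U(Q) = -101/(28*(-750 + 2*(-394)²)) = -101/(28*(-750 + 2*155236)) = -101/(28*(-750 + 310472)) = -101/28/309722 = -101/28*1/309722 = -101/8672216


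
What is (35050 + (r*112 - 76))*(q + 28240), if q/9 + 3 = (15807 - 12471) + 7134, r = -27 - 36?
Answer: 3418363674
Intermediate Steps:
r = -63
q = 94203 (q = -27 + 9*((15807 - 12471) + 7134) = -27 + 9*(3336 + 7134) = -27 + 9*10470 = -27 + 94230 = 94203)
(35050 + (r*112 - 76))*(q + 28240) = (35050 + (-63*112 - 76))*(94203 + 28240) = (35050 + (-7056 - 76))*122443 = (35050 - 7132)*122443 = 27918*122443 = 3418363674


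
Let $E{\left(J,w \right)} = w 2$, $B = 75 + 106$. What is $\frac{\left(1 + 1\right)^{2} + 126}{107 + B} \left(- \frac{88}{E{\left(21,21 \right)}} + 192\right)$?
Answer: $\frac{64805}{756} \approx 85.721$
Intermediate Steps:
$B = 181$
$E{\left(J,w \right)} = 2 w$
$\frac{\left(1 + 1\right)^{2} + 126}{107 + B} \left(- \frac{88}{E{\left(21,21 \right)}} + 192\right) = \frac{\left(1 + 1\right)^{2} + 126}{107 + 181} \left(- \frac{88}{2 \cdot 21} + 192\right) = \frac{2^{2} + 126}{288} \left(- \frac{88}{42} + 192\right) = \left(4 + 126\right) \frac{1}{288} \left(\left(-88\right) \frac{1}{42} + 192\right) = 130 \cdot \frac{1}{288} \left(- \frac{44}{21} + 192\right) = \frac{65}{144} \cdot \frac{3988}{21} = \frac{64805}{756}$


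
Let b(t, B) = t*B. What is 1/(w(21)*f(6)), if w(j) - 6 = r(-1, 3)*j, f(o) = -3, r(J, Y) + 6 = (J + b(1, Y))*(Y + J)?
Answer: 1/108 ≈ 0.0092593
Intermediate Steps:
b(t, B) = B*t
r(J, Y) = -6 + (J + Y)**2 (r(J, Y) = -6 + (J + Y*1)*(Y + J) = -6 + (J + Y)*(J + Y) = -6 + (J + Y)**2)
w(j) = 6 - 2*j (w(j) = 6 + (-6 + (-1)**2 + 3**2 + 2*(-1)*3)*j = 6 + (-6 + 1 + 9 - 6)*j = 6 - 2*j)
1/(w(21)*f(6)) = 1/((6 - 2*21)*(-3)) = 1/((6 - 42)*(-3)) = 1/(-36*(-3)) = 1/108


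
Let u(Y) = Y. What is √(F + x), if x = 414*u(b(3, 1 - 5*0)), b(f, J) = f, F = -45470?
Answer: 2*I*√11057 ≈ 210.3*I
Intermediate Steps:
x = 1242 (x = 414*3 = 1242)
√(F + x) = √(-45470 + 1242) = √(-44228) = 2*I*√11057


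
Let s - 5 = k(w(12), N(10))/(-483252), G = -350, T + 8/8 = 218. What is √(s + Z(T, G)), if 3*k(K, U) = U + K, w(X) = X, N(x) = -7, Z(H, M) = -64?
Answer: I*√3444604510039/241626 ≈ 7.6811*I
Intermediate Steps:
T = 217 (T = -1 + 218 = 217)
k(K, U) = K/3 + U/3 (k(K, U) = (U + K)/3 = (K + U)/3 = K/3 + U/3)
s = 7248775/1449756 (s = 5 + ((⅓)*12 + (⅓)*(-7))/(-483252) = 5 + (4 - 7/3)*(-1/483252) = 5 + (5/3)*(-1/483252) = 5 - 5/1449756 = 7248775/1449756 ≈ 5.0000)
√(s + Z(T, G)) = √(7248775/1449756 - 64) = √(-85535609/1449756) = I*√3444604510039/241626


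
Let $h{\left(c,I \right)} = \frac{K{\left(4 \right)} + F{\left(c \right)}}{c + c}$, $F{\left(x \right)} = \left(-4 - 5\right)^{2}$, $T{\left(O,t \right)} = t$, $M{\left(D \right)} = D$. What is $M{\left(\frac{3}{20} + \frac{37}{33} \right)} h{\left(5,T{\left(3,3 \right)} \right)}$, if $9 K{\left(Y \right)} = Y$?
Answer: $\frac{614987}{59400} \approx 10.353$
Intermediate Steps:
$K{\left(Y \right)} = \frac{Y}{9}$
$F{\left(x \right)} = 81$ ($F{\left(x \right)} = \left(-9\right)^{2} = 81$)
$h{\left(c,I \right)} = \frac{733}{18 c}$ ($h{\left(c,I \right)} = \frac{\frac{1}{9} \cdot 4 + 81}{c + c} = \frac{\frac{4}{9} + 81}{2 c} = \frac{733 \frac{1}{2 c}}{9} = \frac{733}{18 c}$)
$M{\left(\frac{3}{20} + \frac{37}{33} \right)} h{\left(5,T{\left(3,3 \right)} \right)} = \left(\frac{3}{20} + \frac{37}{33}\right) \frac{733}{18 \cdot 5} = \left(3 \cdot \frac{1}{20} + 37 \cdot \frac{1}{33}\right) \frac{733}{18} \cdot \frac{1}{5} = \left(\frac{3}{20} + \frac{37}{33}\right) \frac{733}{90} = \frac{839}{660} \cdot \frac{733}{90} = \frac{614987}{59400}$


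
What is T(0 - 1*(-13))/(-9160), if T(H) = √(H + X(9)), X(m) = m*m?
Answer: -√94/9160 ≈ -0.0010584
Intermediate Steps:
X(m) = m²
T(H) = √(81 + H) (T(H) = √(H + 9²) = √(H + 81) = √(81 + H))
T(0 - 1*(-13))/(-9160) = √(81 + (0 - 1*(-13)))/(-9160) = √(81 + (0 + 13))*(-1/9160) = √(81 + 13)*(-1/9160) = √94*(-1/9160) = -√94/9160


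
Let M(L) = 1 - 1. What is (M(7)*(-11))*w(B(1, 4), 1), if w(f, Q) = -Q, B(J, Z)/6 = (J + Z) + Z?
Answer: 0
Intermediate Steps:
M(L) = 0
B(J, Z) = 6*J + 12*Z (B(J, Z) = 6*((J + Z) + Z) = 6*(J + 2*Z) = 6*J + 12*Z)
(M(7)*(-11))*w(B(1, 4), 1) = (0*(-11))*(-1*1) = 0*(-1) = 0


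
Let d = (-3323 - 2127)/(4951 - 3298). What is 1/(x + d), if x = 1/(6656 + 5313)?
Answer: -19784757/65229397 ≈ -0.30331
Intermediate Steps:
x = 1/11969 ≈ 8.3549e-5
d = -5450/1653 ≈ -3.2970
1/(x + d) = 1/(1/11969 - 5450/1653) = 1/(-65229397/19784757) = -19784757/65229397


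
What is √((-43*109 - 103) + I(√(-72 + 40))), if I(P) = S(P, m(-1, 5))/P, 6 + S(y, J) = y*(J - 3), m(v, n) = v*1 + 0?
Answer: √(-19176 + 3*I*√2)/2 ≈ 0.0076594 + 69.239*I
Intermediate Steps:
m(v, n) = v (m(v, n) = v + 0 = v)
S(y, J) = -6 + y*(-3 + J) (S(y, J) = -6 + y*(J - 3) = -6 + y*(-3 + J))
I(P) = (-6 - 4*P)/P (I(P) = (-6 - 3*P - P)/P = (-6 - 4*P)/P)
√((-43*109 - 103) + I(√(-72 + 40))) = √((-43*109 - 103) + (-4 - 6/√(-72 + 40))) = √((-4687 - 103) + (-4 - 6*(-I*√2/8))) = √(-4790 + (-4 - 6*(-I*√2/8))) = √(-4790 + (-4 - (-3)*I*√2/4)) = √(-4790 + (-4 + 3*I*√2/4)) = √(-4794 + 3*I*√2/4)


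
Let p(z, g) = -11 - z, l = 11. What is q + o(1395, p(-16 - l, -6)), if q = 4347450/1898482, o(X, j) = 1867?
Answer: 1774406672/949241 ≈ 1869.3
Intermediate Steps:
q = 2173725/949241 (q = 4347450*(1/1898482) = 2173725/949241 ≈ 2.2900)
q + o(1395, p(-16 - l, -6)) = 2173725/949241 + 1867 = 1774406672/949241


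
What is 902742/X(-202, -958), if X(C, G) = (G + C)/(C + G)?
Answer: 902742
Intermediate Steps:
X(C, G) = 1 (X(C, G) = (C + G)/(C + G) = 1)
902742/X(-202, -958) = 902742/1 = 902742*1 = 902742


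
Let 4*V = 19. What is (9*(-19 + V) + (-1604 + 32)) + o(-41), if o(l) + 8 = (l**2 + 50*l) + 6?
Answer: -8285/4 ≈ -2071.3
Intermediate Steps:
V = 19/4 (V = (1/4)*19 = 19/4 ≈ 4.7500)
o(l) = -2 + l**2 + 50*l (o(l) = -8 + ((l**2 + 50*l) + 6) = -8 + (6 + l**2 + 50*l) = -2 + l**2 + 50*l)
(9*(-19 + V) + (-1604 + 32)) + o(-41) = (9*(-19 + 19/4) + (-1604 + 32)) + (-2 + (-41)**2 + 50*(-41)) = (9*(-57/4) - 1572) + (-2 + 1681 - 2050) = (-513/4 - 1572) - 371 = -6801/4 - 371 = -8285/4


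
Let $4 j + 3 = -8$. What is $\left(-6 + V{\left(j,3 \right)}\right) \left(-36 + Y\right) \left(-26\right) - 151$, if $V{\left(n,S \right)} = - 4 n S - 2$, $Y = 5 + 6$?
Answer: $16099$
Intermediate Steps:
$j = - \frac{11}{4}$ ($j = - \frac{3}{4} + \frac{1}{4} \left(-8\right) = - \frac{3}{4} - 2 = - \frac{11}{4} \approx -2.75$)
$Y = 11$
$V{\left(n,S \right)} = -2 - 4 S n$ ($V{\left(n,S \right)} = - 4 S n - 2 = -2 - 4 S n$)
$\left(-6 + V{\left(j,3 \right)}\right) \left(-36 + Y\right) \left(-26\right) - 151 = \left(-6 - \left(2 + 12 \left(- \frac{11}{4}\right)\right)\right) \left(-36 + 11\right) \left(-26\right) - 151 = \left(-6 + \left(-2 + 33\right)\right) \left(-25\right) \left(-26\right) - 151 = \left(-6 + 31\right) \left(-25\right) \left(-26\right) - 151 = 25 \left(-25\right) \left(-26\right) - 151 = \left(-625\right) \left(-26\right) - 151 = 16250 - 151 = 16099$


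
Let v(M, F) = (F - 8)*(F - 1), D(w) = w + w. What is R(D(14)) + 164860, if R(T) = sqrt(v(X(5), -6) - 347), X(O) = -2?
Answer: 164860 + I*sqrt(249) ≈ 1.6486e+5 + 15.78*I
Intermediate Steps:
D(w) = 2*w
v(M, F) = (-1 + F)*(-8 + F) (v(M, F) = (-8 + F)*(-1 + F) = (-1 + F)*(-8 + F))
R(T) = I*sqrt(249) (R(T) = sqrt((8 + (-6)**2 - 9*(-6)) - 347) = sqrt((8 + 36 + 54) - 347) = sqrt(98 - 347) = sqrt(-249) = I*sqrt(249))
R(D(14)) + 164860 = I*sqrt(249) + 164860 = 164860 + I*sqrt(249)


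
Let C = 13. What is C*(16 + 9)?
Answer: 325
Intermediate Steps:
C*(16 + 9) = 13*(16 + 9) = 13*25 = 325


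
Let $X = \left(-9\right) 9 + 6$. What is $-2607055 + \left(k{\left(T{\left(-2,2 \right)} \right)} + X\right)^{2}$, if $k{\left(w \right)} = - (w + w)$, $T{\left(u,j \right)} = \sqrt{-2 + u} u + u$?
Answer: $-2602078 - 1136 i \approx -2.6021 \cdot 10^{6} - 1136.0 i$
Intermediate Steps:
$T{\left(u,j \right)} = u + u \sqrt{-2 + u}$ ($T{\left(u,j \right)} = u \sqrt{-2 + u} + u = u + u \sqrt{-2 + u}$)
$k{\left(w \right)} = - 2 w$
$X = -75$ ($X = -81 + 6 = -75$)
$-2607055 + \left(k{\left(T{\left(-2,2 \right)} \right)} + X\right)^{2} = -2607055 + \left(- 2 \left(- 2 \left(1 + \sqrt{-2 - 2}\right)\right) - 75\right)^{2} = -2607055 + \left(- 2 \left(- 2 \left(1 + \sqrt{-4}\right)\right) - 75\right)^{2} = -2607055 + \left(- 2 \left(- 2 \left(1 + 2 i\right)\right) - 75\right)^{2} = -2607055 + \left(- 2 \left(-2 - 4 i\right) - 75\right)^{2} = -2607055 + \left(\left(4 + 8 i\right) - 75\right)^{2} = -2607055 + \left(-71 + 8 i\right)^{2}$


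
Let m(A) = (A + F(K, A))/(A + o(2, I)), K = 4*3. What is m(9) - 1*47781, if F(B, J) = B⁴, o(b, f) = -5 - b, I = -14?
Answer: -74817/2 ≈ -37409.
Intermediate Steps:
K = 12
m(A) = (20736 + A)/(-7 + A) (m(A) = (A + 12⁴)/(A + (-5 - 1*2)) = (A + 20736)/(A + (-5 - 2)) = (20736 + A)/(A - 7) = (20736 + A)/(-7 + A))
m(9) - 1*47781 = (20736 + 9)/(-7 + 9) - 1*47781 = 20745/2 - 47781 = -74817/2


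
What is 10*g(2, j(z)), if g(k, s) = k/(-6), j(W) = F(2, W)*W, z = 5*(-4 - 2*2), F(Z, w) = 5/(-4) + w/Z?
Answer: -10/3 ≈ -3.3333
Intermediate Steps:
F(Z, w) = -5/4 + w/Z (F(Z, w) = 5*(-1/4) + w/Z = -5/4 + w/Z)
z = -40 (z = 5*(-4 - 4) = 5*(-8) = -40)
j(W) = W*(-5/4 + W/2) (j(W) = (-5/4 + W/2)*W = W*(-5/4 + W/2))
g(k, s) = -k/6 (g(k, s) = k*(-1/6) = -k/6)
10*g(2, j(z)) = 10*(-1/6*2) = 10*(-1/3) = -10/3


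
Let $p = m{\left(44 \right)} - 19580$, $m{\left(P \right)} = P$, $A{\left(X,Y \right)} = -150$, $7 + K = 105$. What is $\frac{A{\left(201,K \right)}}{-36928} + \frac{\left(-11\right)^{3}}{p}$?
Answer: $\frac{147959}{2049504} \approx 0.072193$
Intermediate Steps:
$K = 98$ ($K = -7 + 105 = 98$)
$p = -19536$ ($p = 44 - 19580 = -19536$)
$\frac{A{\left(201,K \right)}}{-36928} + \frac{\left(-11\right)^{3}}{p} = - \frac{150}{-36928} + \frac{\left(-11\right)^{3}}{-19536} = \left(-150\right) \left(- \frac{1}{36928}\right) - - \frac{121}{1776} = \frac{75}{18464} + \frac{121}{1776} = \frac{147959}{2049504}$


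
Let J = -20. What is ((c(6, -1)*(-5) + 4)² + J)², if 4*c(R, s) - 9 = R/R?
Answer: 43681/16 ≈ 2730.1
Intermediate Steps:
c(R, s) = 5/2 (c(R, s) = 9/4 + (R/R)/4 = 9/4 + (¼)*1 = 9/4 + ¼ = 5/2)
((c(6, -1)*(-5) + 4)² + J)² = (((5/2)*(-5) + 4)² - 20)² = ((-25/2 + 4)² - 20)² = ((-17/2)² - 20)² = (289/4 - 20)² = (209/4)² = 43681/16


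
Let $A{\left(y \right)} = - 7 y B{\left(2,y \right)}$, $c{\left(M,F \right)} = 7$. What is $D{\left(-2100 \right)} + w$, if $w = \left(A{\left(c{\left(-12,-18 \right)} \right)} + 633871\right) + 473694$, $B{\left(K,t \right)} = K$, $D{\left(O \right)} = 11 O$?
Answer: $1084367$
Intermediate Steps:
$A{\left(y \right)} = - 14 y$ ($A{\left(y \right)} = - 7 y 2 = - 14 y$)
$w = 1107467$ ($w = \left(\left(-14\right) 7 + 633871\right) + 473694 = \left(-98 + 633871\right) + 473694 = 633773 + 473694 = 1107467$)
$D{\left(-2100 \right)} + w = 11 \left(-2100\right) + 1107467 = -23100 + 1107467 = 1084367$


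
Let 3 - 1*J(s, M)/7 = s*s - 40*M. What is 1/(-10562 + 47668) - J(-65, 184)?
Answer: -815070395/37106 ≈ -21966.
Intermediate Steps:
J(s, M) = 21 - 7*s² + 280*M (J(s, M) = 21 - 7*(s*s - 40*M) = 21 - 7*(s² - 40*M) = 21 + (-7*s² + 280*M) = 21 - 7*s² + 280*M)
1/(-10562 + 47668) - J(-65, 184) = 1/(-10562 + 47668) - (21 - 7*(-65)² + 280*184) = 1/37106 - (21 - 7*4225 + 51520) = 1/37106 - (21 - 29575 + 51520) = 1/37106 - 1*21966 = 1/37106 - 21966 = -815070395/37106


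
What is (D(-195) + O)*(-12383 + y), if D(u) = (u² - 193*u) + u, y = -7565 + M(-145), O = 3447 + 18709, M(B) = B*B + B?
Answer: 90982772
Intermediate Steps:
M(B) = B + B² (M(B) = B² + B = B + B²)
O = 22156
y = 13315 (y = -7565 - 145*(1 - 145) = -7565 - 145*(-144) = -7565 + 20880 = 13315)
D(u) = u² - 192*u
(D(-195) + O)*(-12383 + y) = (-195*(-192 - 195) + 22156)*(-12383 + 13315) = (-195*(-387) + 22156)*932 = (75465 + 22156)*932 = 97621*932 = 90982772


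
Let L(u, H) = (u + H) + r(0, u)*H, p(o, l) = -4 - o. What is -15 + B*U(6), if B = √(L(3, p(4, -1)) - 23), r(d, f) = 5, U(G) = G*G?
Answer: -15 + 72*I*√17 ≈ -15.0 + 296.86*I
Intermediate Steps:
U(G) = G²
L(u, H) = u + 6*H (L(u, H) = (u + H) + 5*H = (H + u) + 5*H = u + 6*H)
B = 2*I*√17 (B = √((3 + 6*(-4 - 1*4)) - 23) = √((3 + 6*(-4 - 4)) - 23) = √((3 + 6*(-8)) - 23) = √((3 - 48) - 23) = √(-45 - 23) = √(-68) = 2*I*√17 ≈ 8.2462*I)
-15 + B*U(6) = -15 + (2*I*√17)*6² = -15 + (2*I*√17)*36 = -15 + 72*I*√17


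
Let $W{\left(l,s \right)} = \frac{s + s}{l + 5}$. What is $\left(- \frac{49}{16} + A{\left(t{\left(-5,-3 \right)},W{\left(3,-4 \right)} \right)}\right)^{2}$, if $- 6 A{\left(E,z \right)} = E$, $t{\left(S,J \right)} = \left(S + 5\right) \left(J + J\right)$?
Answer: $\frac{2401}{256} \approx 9.3789$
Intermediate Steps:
$t{\left(S,J \right)} = 2 J \left(5 + S\right)$ ($t{\left(S,J \right)} = \left(5 + S\right) 2 J = 2 J \left(5 + S\right)$)
$W{\left(l,s \right)} = \frac{2 s}{5 + l}$
$A{\left(E,z \right)} = - \frac{E}{6}$
$\left(- \frac{49}{16} + A{\left(t{\left(-5,-3 \right)},W{\left(3,-4 \right)} \right)}\right)^{2} = \left(- \frac{49}{16} - \frac{2 \left(-3\right) \left(5 - 5\right)}{6}\right)^{2} = \left(\left(-49\right) \frac{1}{16} - \frac{2 \left(-3\right) 0}{6}\right)^{2} = \left(- \frac{49}{16} - 0\right)^{2} = \left(- \frac{49}{16} + 0\right)^{2} = \left(- \frac{49}{16}\right)^{2} = \frac{2401}{256}$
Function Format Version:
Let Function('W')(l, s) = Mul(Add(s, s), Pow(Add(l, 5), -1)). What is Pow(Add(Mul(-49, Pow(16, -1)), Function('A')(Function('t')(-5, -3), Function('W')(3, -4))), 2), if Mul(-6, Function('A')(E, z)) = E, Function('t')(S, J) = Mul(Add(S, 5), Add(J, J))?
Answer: Rational(2401, 256) ≈ 9.3789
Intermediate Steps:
Function('t')(S, J) = Mul(2, J, Add(5, S)) (Function('t')(S, J) = Mul(Add(5, S), Mul(2, J)) = Mul(2, J, Add(5, S)))
Function('W')(l, s) = Mul(2, s, Pow(Add(5, l), -1)) (Function('W')(l, s) = Mul(Mul(2, s), Pow(Add(5, l), -1)) = Mul(2, s, Pow(Add(5, l), -1)))
Function('A')(E, z) = Mul(Rational(-1, 6), E)
Pow(Add(Mul(-49, Pow(16, -1)), Function('A')(Function('t')(-5, -3), Function('W')(3, -4))), 2) = Pow(Add(Mul(-49, Pow(16, -1)), Mul(Rational(-1, 6), Mul(2, -3, Add(5, -5)))), 2) = Pow(Add(Mul(-49, Rational(1, 16)), Mul(Rational(-1, 6), Mul(2, -3, 0))), 2) = Pow(Add(Rational(-49, 16), Mul(Rational(-1, 6), 0)), 2) = Pow(Add(Rational(-49, 16), 0), 2) = Pow(Rational(-49, 16), 2) = Rational(2401, 256)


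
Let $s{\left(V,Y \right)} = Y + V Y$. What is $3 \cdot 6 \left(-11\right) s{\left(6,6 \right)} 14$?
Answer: $-116424$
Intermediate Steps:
$3 \cdot 6 \left(-11\right) s{\left(6,6 \right)} 14 = 3 \cdot 6 \left(-11\right) 6 \left(1 + 6\right) 14 = 18 \left(-11\right) 6 \cdot 7 \cdot 14 = \left(-198\right) 42 \cdot 14 = \left(-8316\right) 14 = -116424$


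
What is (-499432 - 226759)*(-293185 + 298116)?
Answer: -3580847821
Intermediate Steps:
(-499432 - 226759)*(-293185 + 298116) = -726191*4931 = -3580847821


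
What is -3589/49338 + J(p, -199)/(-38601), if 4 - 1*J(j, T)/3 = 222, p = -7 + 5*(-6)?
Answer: -11807993/211610682 ≈ -0.055801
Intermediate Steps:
p = -37 (p = -7 - 30 = -37)
J(j, T) = -654 (J(j, T) = 12 - 3*222 = 12 - 666 = -654)
-3589/49338 + J(p, -199)/(-38601) = -3589/49338 - 654/(-38601) = -3589*1/49338 - 654*(-1/38601) = -3589/49338 + 218/12867 = -11807993/211610682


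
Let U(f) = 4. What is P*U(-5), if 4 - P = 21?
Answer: -68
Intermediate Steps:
P = -17 (P = 4 - 1*21 = 4 - 21 = -17)
P*U(-5) = -17*4 = -68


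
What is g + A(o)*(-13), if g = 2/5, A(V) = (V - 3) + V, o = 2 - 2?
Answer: 197/5 ≈ 39.400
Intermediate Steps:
o = 0
A(V) = -3 + 2*V (A(V) = (-3 + V) + V = -3 + 2*V)
g = 2/5 (g = 2*(1/5) = 2/5 ≈ 0.40000)
g + A(o)*(-13) = 2/5 + (-3 + 2*0)*(-13) = 2/5 + (-3 + 0)*(-13) = 2/5 - 3*(-13) = 2/5 + 39 = 197/5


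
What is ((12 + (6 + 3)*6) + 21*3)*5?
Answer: 645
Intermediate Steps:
((12 + (6 + 3)*6) + 21*3)*5 = ((12 + 9*6) + 63)*5 = ((12 + 54) + 63)*5 = (66 + 63)*5 = 129*5 = 645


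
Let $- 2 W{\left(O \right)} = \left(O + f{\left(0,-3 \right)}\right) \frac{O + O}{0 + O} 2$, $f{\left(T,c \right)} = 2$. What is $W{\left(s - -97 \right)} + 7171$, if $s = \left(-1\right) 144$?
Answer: $7261$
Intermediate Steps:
$s = -144$
$W{\left(O \right)} = -4 - 2 O$ ($W{\left(O \right)} = - \frac{\left(O + 2\right) \frac{O + O}{0 + O} 2}{2} = - \frac{\left(2 + O\right) \frac{2 O}{O} 2}{2} = - \frac{\left(2 + O\right) 2 \cdot 2}{2} = - \frac{\left(2 + O\right) 4}{2} = - \frac{8 + 4 O}{2} = -4 - 2 O$)
$W{\left(s - -97 \right)} + 7171 = \left(-4 - 2 \left(-144 - -97\right)\right) + 7171 = \left(-4 - 2 \left(-144 + 97\right)\right) + 7171 = \left(-4 - -94\right) + 7171 = \left(-4 + 94\right) + 7171 = 90 + 7171 = 7261$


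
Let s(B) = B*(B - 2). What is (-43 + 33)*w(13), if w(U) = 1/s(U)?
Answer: -10/143 ≈ -0.069930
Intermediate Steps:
s(B) = B*(-2 + B)
w(U) = 1/(U*(-2 + U))
(-43 + 33)*w(13) = (-43 + 33)*(1/(13*(-2 + 13))) = -10/(13*11) = -10*1/143 = -10/143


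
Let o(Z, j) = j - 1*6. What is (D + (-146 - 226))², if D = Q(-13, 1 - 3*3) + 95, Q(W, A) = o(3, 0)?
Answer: 80089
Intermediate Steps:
o(Z, j) = -6 + j (o(Z, j) = j - 6 = -6 + j)
Q(W, A) = -6 (Q(W, A) = -6 + 0 = -6)
D = 89 (D = -6 + 95 = 89)
(D + (-146 - 226))² = (89 + (-146 - 226))² = (89 - 372)² = (-283)² = 80089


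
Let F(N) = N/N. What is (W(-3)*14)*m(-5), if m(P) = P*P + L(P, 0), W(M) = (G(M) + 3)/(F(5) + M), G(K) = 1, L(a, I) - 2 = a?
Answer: -616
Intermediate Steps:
L(a, I) = 2 + a
F(N) = 1
W(M) = 4/(1 + M) (W(M) = (1 + 3)/(1 + M) = 4/(1 + M))
m(P) = 2 + P + P**2 (m(P) = P*P + (2 + P) = P**2 + (2 + P) = 2 + P + P**2)
(W(-3)*14)*m(-5) = ((4/(1 - 3))*14)*(2 - 5 + (-5)**2) = ((4/(-2))*14)*(2 - 5 + 25) = ((4*(-1/2))*14)*22 = -2*14*22 = -28*22 = -616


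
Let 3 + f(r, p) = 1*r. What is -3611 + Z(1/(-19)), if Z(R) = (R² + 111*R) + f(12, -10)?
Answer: -1302430/361 ≈ -3607.8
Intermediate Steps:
f(r, p) = -3 + r (f(r, p) = -3 + 1*r = -3 + r)
Z(R) = 9 + R² + 111*R (Z(R) = (R² + 111*R) + (-3 + 12) = (R² + 111*R) + 9 = 9 + R² + 111*R)
-3611 + Z(1/(-19)) = -3611 + (9 + (1/(-19))² + 111/(-19)) = -3611 + (9 + (-1/19)² + 111*(-1/19)) = -3611 + (9 + 1/361 - 111/19) = -3611 + 1141/361 = -1302430/361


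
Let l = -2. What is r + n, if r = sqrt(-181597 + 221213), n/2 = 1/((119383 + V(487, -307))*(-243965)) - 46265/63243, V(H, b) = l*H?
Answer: -2672974410539536/1826941755514455 + 8*sqrt(619) ≈ 197.57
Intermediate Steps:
V(H, b) = -2*H
n = -2672974410539536/1826941755514455 (n = 2*(1/((119383 - 2*487)*(-243965)) - 46265/63243) = 2*(-1/243965/(119383 - 974) - 46265*1/63243) = 2*(-1/243965/118409 - 46265/63243) = 2*((1/118409)*(-1/243965) - 46265/63243) = 2*(-1/28887651685 - 46265/63243) = 2*(-1336487205269768/1826941755514455) = -2672974410539536/1826941755514455 ≈ -1.4631)
r = 8*sqrt(619) (r = sqrt(39616) = 8*sqrt(619) ≈ 199.04)
r + n = 8*sqrt(619) - 2672974410539536/1826941755514455 = -2672974410539536/1826941755514455 + 8*sqrt(619)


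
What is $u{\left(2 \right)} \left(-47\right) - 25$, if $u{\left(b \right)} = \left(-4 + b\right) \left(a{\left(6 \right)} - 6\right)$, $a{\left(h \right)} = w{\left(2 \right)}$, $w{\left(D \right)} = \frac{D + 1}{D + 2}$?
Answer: $- \frac{1037}{2} \approx -518.5$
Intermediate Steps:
$w{\left(D \right)} = \frac{1 + D}{2 + D}$
$a{\left(h \right)} = \frac{3}{4}$ ($a{\left(h \right)} = \frac{1 + 2}{2 + 2} = \frac{1}{4} \cdot 3 = \frac{3}{4}$)
$u{\left(b \right)} = 21 - \frac{21 b}{4}$ ($u{\left(b \right)} = \left(-4 + b\right) \left(\frac{3}{4} - 6\right) = \left(-4 + b\right) \left(- \frac{21}{4}\right) = 21 - \frac{21 b}{4}$)
$u{\left(2 \right)} \left(-47\right) - 25 = \left(21 - \frac{21}{2}\right) \left(-47\right) - 25 = \frac{21}{2} \left(-47\right) - 25 = - \frac{987}{2} - 25 = - \frac{1037}{2}$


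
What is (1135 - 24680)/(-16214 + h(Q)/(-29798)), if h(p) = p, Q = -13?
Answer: 701593910/483144759 ≈ 1.4521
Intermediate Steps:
(1135 - 24680)/(-16214 + h(Q)/(-29798)) = (1135 - 24680)/(-16214 - 13/(-29798)) = -23545/(-16214 - 13*(-1/29798)) = -23545/(-16214 + 13/29798) = -23545/(-483144759/29798) = -23545*(-29798/483144759) = 701593910/483144759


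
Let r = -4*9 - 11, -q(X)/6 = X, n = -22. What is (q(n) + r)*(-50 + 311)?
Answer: 22185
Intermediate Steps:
q(X) = -6*X
r = -47 (r = -36 - 11 = -47)
(q(n) + r)*(-50 + 311) = (-6*(-22) - 47)*(-50 + 311) = (132 - 47)*261 = 85*261 = 22185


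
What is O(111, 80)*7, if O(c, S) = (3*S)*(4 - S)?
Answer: -127680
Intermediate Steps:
O(c, S) = 3*S*(4 - S)
O(111, 80)*7 = (3*80*(4 - 1*80))*7 = (3*80*(4 - 80))*7 = (3*80*(-76))*7 = -18240*7 = -127680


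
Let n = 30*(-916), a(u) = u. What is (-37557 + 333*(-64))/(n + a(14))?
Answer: 1899/886 ≈ 2.1433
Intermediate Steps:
n = -27480
(-37557 + 333*(-64))/(n + a(14)) = (-37557 + 333*(-64))/(-27480 + 14) = (-37557 - 21312)/(-27466) = -58869*(-1/27466) = 1899/886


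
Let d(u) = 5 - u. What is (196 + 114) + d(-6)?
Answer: 321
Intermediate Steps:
(196 + 114) + d(-6) = (196 + 114) + (5 - 1*(-6)) = 310 + (5 + 6) = 310 + 11 = 321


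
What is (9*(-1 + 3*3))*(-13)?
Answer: -936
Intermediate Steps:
(9*(-1 + 3*3))*(-13) = (9*(-1 + 9))*(-13) = (9*8)*(-13) = 72*(-13) = -936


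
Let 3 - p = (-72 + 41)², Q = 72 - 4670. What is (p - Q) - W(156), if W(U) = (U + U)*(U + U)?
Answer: -93704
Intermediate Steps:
Q = -4598
W(U) = 4*U² (W(U) = (2*U)*(2*U) = 4*U²)
p = -958 (p = 3 - (-72 + 41)² = 3 - 1*(-31)² = 3 - 1*961 = 3 - 961 = -958)
(p - Q) - W(156) = (-958 - 1*(-4598)) - 4*156² = (-958 + 4598) - 4*24336 = 3640 - 1*97344 = 3640 - 97344 = -93704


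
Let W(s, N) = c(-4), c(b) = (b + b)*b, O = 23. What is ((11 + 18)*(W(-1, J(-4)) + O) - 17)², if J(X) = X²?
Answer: 2490084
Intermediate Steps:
c(b) = 2*b² (c(b) = (2*b)*b = 2*b²)
W(s, N) = 32 (W(s, N) = 2*(-4)² = 2*16 = 32)
((11 + 18)*(W(-1, J(-4)) + O) - 17)² = ((11 + 18)*(32 + 23) - 17)² = (29*55 - 17)² = (1595 - 17)² = 1578² = 2490084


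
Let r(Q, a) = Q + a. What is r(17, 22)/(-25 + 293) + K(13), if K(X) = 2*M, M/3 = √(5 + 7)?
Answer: 39/268 + 12*√3 ≈ 20.930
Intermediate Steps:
M = 6*√3 (M = 3*√(5 + 7) = 3*√12 = 3*(2*√3) = 6*√3 ≈ 10.392)
K(X) = 12*√3 (K(X) = 2*(6*√3) = 12*√3)
r(17, 22)/(-25 + 293) + K(13) = (17 + 22)/(-25 + 293) + 12*√3 = 39/268 + 12*√3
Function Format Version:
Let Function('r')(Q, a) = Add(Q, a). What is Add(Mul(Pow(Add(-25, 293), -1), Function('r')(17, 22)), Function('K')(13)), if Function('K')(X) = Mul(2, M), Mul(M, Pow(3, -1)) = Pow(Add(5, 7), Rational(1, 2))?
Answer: Add(Rational(39, 268), Mul(12, Pow(3, Rational(1, 2)))) ≈ 20.930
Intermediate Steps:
M = Mul(6, Pow(3, Rational(1, 2))) (M = Mul(3, Pow(Add(5, 7), Rational(1, 2))) = Mul(3, Pow(12, Rational(1, 2))) = Mul(3, Mul(2, Pow(3, Rational(1, 2)))) = Mul(6, Pow(3, Rational(1, 2))) ≈ 10.392)
Function('K')(X) = Mul(12, Pow(3, Rational(1, 2))) (Function('K')(X) = Mul(2, Mul(6, Pow(3, Rational(1, 2)))) = Mul(12, Pow(3, Rational(1, 2))))
Add(Mul(Pow(Add(-25, 293), -1), Function('r')(17, 22)), Function('K')(13)) = Add(Mul(Pow(Add(-25, 293), -1), Add(17, 22)), Mul(12, Pow(3, Rational(1, 2)))) = Add(Mul(Pow(268, -1), 39), Mul(12, Pow(3, Rational(1, 2)))) = Add(Mul(Rational(1, 268), 39), Mul(12, Pow(3, Rational(1, 2)))) = Add(Rational(39, 268), Mul(12, Pow(3, Rational(1, 2))))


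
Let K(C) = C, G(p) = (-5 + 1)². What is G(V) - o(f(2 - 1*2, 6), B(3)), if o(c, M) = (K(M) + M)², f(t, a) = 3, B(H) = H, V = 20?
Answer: -20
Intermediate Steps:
G(p) = 16 (G(p) = (-4)² = 16)
o(c, M) = 4*M² (o(c, M) = (M + M)² = (2*M)² = 4*M²)
G(V) - o(f(2 - 1*2, 6), B(3)) = 16 - 4*3² = 16 - 4*9 = 16 - 1*36 = 16 - 36 = -20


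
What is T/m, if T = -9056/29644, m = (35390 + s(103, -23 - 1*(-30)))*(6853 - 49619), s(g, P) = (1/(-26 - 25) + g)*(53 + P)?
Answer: 9622/55992790042355 ≈ 1.7184e-10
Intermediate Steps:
s(g, P) = (53 + P)*(-1/51 + g) (s(g, P) = (1/(-51) + g)*(53 + P) = (-1/51 + g)*(53 + P) = (53 + P)*(-1/51 + g))
m = -30221449220/17 (m = (35390 + (-53/51 + 53*103 - (-23 - 1*(-30))/51 + (-23 - 1*(-30))*103))*(6853 - 49619) = (35390 + (-53/51 + 5459 - (-23 + 30)/51 + (-23 + 30)*103))*(-42766) = (35390 + (-53/51 + 5459 - 1/51*7 + 7*103))*(-42766) = (35390 + (-53/51 + 5459 - 7/51 + 721))*(-42766) = (35390 + 105040/17)*(-42766) = (706670/17)*(-42766) = -30221449220/17 ≈ -1.7777e+9)
T = -2264/7411 (T = -9056*1/29644 = -2264/7411 ≈ -0.30549)
T/m = -2264/(7411*(-30221449220/17)) = -2264/7411*(-17/30221449220) = 9622/55992790042355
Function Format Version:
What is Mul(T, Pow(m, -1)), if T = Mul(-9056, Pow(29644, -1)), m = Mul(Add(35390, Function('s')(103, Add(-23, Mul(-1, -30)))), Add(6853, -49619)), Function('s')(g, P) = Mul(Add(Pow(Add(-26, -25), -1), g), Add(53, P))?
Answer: Rational(9622, 55992790042355) ≈ 1.7184e-10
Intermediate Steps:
Function('s')(g, P) = Mul(Add(53, P), Add(Rational(-1, 51), g)) (Function('s')(g, P) = Mul(Add(Pow(-51, -1), g), Add(53, P)) = Mul(Add(Rational(-1, 51), g), Add(53, P)) = Mul(Add(53, P), Add(Rational(-1, 51), g)))
m = Rational(-30221449220, 17) (m = Mul(Add(35390, Add(Rational(-53, 51), Mul(53, 103), Mul(Rational(-1, 51), Add(-23, Mul(-1, -30))), Mul(Add(-23, Mul(-1, -30)), 103))), Add(6853, -49619)) = Mul(Add(35390, Add(Rational(-53, 51), 5459, Mul(Rational(-1, 51), Add(-23, 30)), Mul(Add(-23, 30), 103))), -42766) = Mul(Add(35390, Add(Rational(-53, 51), 5459, Mul(Rational(-1, 51), 7), Mul(7, 103))), -42766) = Mul(Add(35390, Add(Rational(-53, 51), 5459, Rational(-7, 51), 721)), -42766) = Mul(Add(35390, Rational(105040, 17)), -42766) = Mul(Rational(706670, 17), -42766) = Rational(-30221449220, 17) ≈ -1.7777e+9)
T = Rational(-2264, 7411) (T = Mul(-9056, Rational(1, 29644)) = Rational(-2264, 7411) ≈ -0.30549)
Mul(T, Pow(m, -1)) = Mul(Rational(-2264, 7411), Pow(Rational(-30221449220, 17), -1)) = Mul(Rational(-2264, 7411), Rational(-17, 30221449220)) = Rational(9622, 55992790042355)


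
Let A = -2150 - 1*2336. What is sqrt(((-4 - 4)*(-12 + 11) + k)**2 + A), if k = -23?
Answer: I*sqrt(4261) ≈ 65.276*I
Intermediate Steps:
A = -4486 (A = -2150 - 2336 = -4486)
sqrt(((-4 - 4)*(-12 + 11) + k)**2 + A) = sqrt(((-4 - 4)*(-12 + 11) - 23)**2 - 4486) = sqrt((-8*(-1) - 23)**2 - 4486) = sqrt((8 - 23)**2 - 4486) = sqrt((-15)**2 - 4486) = sqrt(225 - 4486) = sqrt(-4261) = I*sqrt(4261)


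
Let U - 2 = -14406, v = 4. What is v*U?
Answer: -57616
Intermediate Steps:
U = -14404 (U = 2 - 14406 = -14404)
v*U = 4*(-14404) = -57616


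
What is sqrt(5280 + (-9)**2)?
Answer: sqrt(5361) ≈ 73.219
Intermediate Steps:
sqrt(5280 + (-9)**2) = sqrt(5280 + 81) = sqrt(5361)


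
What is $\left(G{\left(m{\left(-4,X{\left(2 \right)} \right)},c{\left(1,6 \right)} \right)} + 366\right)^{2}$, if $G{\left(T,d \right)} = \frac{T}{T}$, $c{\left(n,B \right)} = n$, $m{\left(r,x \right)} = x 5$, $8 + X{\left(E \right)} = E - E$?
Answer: $134689$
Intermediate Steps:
$X{\left(E \right)} = -8$ ($X{\left(E \right)} = -8 + \left(E - E\right) = -8 + 0 = -8$)
$m{\left(r,x \right)} = 5 x$
$G{\left(T,d \right)} = 1$
$\left(G{\left(m{\left(-4,X{\left(2 \right)} \right)},c{\left(1,6 \right)} \right)} + 366\right)^{2} = \left(1 + 366\right)^{2} = 367^{2} = 134689$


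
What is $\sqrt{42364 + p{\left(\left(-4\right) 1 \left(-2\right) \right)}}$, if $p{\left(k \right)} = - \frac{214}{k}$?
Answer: $\frac{\sqrt{169349}}{2} \approx 205.76$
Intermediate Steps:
$\sqrt{42364 + p{\left(\left(-4\right) 1 \left(-2\right) \right)}} = \sqrt{42364 - \frac{214}{\left(-4\right) 1 \left(-2\right)}} = \sqrt{42364 - \frac{214}{\left(-4\right) \left(-2\right)}} = \sqrt{42364 - \frac{214}{8}} = \sqrt{42364 - \frac{107}{4}} = \sqrt{\frac{169349}{4}} = \frac{\sqrt{169349}}{2}$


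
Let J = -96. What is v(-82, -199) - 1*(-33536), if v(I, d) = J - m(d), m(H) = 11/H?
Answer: 6654571/199 ≈ 33440.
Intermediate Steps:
v(I, d) = -96 - 11/d
v(-82, -199) - 1*(-33536) = (-96 - 11/(-199)) - 1*(-33536) = (-96 - 11*(-1/199)) + 33536 = (-96 + 11/199) + 33536 = -19093/199 + 33536 = 6654571/199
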